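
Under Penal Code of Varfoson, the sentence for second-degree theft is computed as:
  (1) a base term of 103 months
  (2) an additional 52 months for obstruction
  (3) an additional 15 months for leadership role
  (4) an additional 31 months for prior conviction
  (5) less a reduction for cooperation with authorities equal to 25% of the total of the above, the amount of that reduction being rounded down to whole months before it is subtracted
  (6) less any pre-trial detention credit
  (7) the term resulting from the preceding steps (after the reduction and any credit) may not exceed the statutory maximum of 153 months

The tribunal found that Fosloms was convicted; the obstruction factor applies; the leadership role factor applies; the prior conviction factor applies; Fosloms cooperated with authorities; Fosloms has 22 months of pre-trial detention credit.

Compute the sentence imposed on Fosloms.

Obstruction enhancement: +52 months
Leadership role enhancement: +15 months
Prior conviction enhancement: +31 months
Adjusted term: 103 months + 52 months + 15 months + 31 months = 201 months
Cooperation with authorities reduction: 25% of 201 months = 50 months (rounded down)
After reduction: 201 − 50 = 151 months
Less pre-trial detention credit: 151 months − 22 months = 129 months
Cap at 153 months: 129 months is within the cap, no reduction.

129 months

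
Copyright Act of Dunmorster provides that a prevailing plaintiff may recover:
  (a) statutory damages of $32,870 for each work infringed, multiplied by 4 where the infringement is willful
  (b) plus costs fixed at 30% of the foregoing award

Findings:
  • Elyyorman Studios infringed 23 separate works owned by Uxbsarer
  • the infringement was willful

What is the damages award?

Statutory damages: 23 × $32,870 = $756,010
Multiplied by 4: 4 × $756,010 = $3,024,040
Costs: 30% of $3,024,040 = $907,212
Award plus costs: $3,024,040 + $907,212 = $3,931,252

$3,931,252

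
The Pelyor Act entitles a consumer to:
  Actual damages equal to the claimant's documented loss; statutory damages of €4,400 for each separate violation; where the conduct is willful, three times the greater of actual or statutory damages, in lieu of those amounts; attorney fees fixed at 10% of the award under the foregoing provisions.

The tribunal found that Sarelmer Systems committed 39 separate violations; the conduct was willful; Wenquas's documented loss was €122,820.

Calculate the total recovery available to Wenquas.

€566,280

Statutory damages: 39 × €4,400 = €171,600
Greater of actual damages (€122,820) or statutory damages (€171,600): €171,600
Trebled: 3 × €171,600 = €514,800
Attorney fees: 10% of €514,800 = €51,480
Total recovery: €514,800 + €51,480 = €566,280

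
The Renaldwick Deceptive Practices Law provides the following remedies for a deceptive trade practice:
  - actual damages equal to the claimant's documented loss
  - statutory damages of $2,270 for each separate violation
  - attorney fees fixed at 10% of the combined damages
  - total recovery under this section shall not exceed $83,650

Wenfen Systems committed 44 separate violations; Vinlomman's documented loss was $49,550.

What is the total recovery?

Statutory damages: 44 × $2,270 = $99,880
Combined damages: $49,550 + $99,880 = $149,430
Attorney fees: 10% of $149,430 = $14,943
Total before cap: $149,430 + $14,943 = $164,373
Cap at $83,650: $164,373 exceeds the cap → $83,650

$83,650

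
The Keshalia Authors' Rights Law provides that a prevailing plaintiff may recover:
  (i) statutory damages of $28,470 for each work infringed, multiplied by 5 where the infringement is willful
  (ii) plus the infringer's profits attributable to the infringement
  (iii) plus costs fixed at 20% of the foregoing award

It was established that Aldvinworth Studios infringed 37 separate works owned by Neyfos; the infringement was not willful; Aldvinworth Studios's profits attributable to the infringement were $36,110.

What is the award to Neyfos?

$1,307,400

Statutory damages: 37 × $28,470 = $1,053,390
Infringement not willful: no ×5 enhancement.
Combined award: $1,053,390 + $36,110 = $1,089,500
Costs: 20% of $1,089,500 = $217,900
Award plus costs: $1,089,500 + $217,900 = $1,307,400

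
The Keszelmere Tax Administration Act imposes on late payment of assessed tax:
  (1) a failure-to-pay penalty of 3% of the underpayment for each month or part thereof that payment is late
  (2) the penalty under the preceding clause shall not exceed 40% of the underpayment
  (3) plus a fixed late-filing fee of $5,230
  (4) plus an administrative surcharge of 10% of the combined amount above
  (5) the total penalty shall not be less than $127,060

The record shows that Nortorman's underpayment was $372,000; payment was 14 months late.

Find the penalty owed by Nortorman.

Accrued rate: 3% × 14 = 42%, capped at 40% → 40%
Failure-to-pay penalty: 40% of $372,000 = $148,800
Penalty before surcharge: $148,800 + $5,230 = $154,030
Administrative surcharge: 10% of $154,030 = $15,403
Total penalty: $154,030 + $15,403 = $169,433
Minimum $127,060: $169,433 meets the minimum, no increase.

Penalty: $169,433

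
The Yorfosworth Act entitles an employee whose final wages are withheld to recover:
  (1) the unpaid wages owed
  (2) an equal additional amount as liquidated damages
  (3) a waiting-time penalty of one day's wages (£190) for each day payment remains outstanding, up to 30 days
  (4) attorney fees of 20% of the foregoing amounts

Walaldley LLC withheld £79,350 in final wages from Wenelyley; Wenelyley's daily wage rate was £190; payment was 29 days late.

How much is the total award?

£197,052

Liquidated damages (equal amount): £79,350
Penalty days: min(29, 30) = 29
Waiting-time penalty: 29 × £190 = £5,510
Subtotal: £79,350 + £79,350 + £5,510 = £164,210
Attorney fees: 20% of £164,210 = £32,842
Total award: £164,210 + £32,842 = £197,052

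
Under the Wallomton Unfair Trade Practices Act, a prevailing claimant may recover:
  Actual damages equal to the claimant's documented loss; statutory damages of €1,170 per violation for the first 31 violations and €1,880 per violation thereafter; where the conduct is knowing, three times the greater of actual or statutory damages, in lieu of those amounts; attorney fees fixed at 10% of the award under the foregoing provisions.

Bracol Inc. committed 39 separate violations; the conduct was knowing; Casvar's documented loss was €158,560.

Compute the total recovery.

First 31 violations: 31 × €1,170 = €36,270
Remaining violations: (39 − 31) × €1,880 = €15,040
Statutory damages: €36,270 + €15,040 = €51,310
Greater of actual damages (€158,560) or statutory damages (€51,310): €158,560
Trebled: 3 × €158,560 = €475,680
Attorney fees: 10% of €475,680 = €47,568
Total recovery: €475,680 + €47,568 = €523,248

€523,248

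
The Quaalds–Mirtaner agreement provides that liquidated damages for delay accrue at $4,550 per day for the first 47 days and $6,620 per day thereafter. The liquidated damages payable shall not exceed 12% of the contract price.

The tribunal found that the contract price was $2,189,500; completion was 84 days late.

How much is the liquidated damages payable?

$262,740

First 47 days: 47 × $4,550 = $213,850
Remaining days: (84 − 47) × $6,620 = $244,940
Accrued per-day damages: $213,850 + $244,940 = $458,790
Cap: 12% of $2,189,500 = $262,740
Cap at $262,740: $458,790 exceeds the cap → $262,740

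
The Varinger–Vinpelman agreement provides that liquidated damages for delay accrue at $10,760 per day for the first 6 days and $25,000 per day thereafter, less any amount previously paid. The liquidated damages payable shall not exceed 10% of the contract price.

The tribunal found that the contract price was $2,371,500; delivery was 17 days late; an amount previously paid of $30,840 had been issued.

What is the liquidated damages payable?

First 6 days: 6 × $10,760 = $64,560
Remaining days: (17 − 6) × $25,000 = $275,000
Accrued per-day damages: $64,560 + $275,000 = $339,560
Less amount previously paid: $339,560 − $30,840 = $308,720
Cap: 10% of $2,371,500 = $237,150
Cap at $237,150: $308,720 exceeds the cap → $237,150

$237,150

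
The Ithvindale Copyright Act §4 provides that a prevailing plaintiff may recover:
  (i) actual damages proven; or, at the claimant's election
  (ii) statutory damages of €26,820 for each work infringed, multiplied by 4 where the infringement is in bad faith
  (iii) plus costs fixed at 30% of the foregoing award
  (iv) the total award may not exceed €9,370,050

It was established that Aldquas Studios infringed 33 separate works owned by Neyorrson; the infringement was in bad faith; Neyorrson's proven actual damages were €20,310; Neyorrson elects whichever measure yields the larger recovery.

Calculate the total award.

Statutory damages: 33 × €26,820 = €885,060
Multiplied by 4: 4 × €885,060 = €3,540,240
Greater of actual damages (€20,310) or enhanced statutory damages (€3,540,240): €3,540,240
Costs: 30% of €3,540,240 = €1,062,072
Award plus costs: €3,540,240 + €1,062,072 = €4,602,312
Cap at €9,370,050: €4,602,312 is within the cap, no reduction.

€4,602,312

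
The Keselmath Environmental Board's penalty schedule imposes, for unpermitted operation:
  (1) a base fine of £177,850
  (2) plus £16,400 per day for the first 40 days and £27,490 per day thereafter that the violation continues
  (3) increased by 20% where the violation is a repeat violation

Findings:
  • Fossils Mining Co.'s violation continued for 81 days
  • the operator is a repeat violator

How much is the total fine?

£2,353,128

First 40 days: 40 × £16,400 = £656,000
Remaining days: (81 − 40) × £27,490 = £1,127,090
Per-day component: £656,000 + £1,127,090 = £1,783,090
Base plus per-day: £177,850 + £1,783,090 = £1,960,940
Enhancement: 20% of £1,960,940 = £392,188
Enhanced fine: £1,960,940 + £392,188 = £2,353,128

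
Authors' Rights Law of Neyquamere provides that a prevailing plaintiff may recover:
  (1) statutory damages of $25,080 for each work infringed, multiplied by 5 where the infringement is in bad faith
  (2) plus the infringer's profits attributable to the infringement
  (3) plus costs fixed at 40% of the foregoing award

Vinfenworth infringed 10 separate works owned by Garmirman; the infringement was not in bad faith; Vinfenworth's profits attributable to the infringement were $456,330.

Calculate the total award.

$989,982

Statutory damages: 10 × $25,080 = $250,800
Infringement not in bad faith: no ×5 enhancement.
Combined award: $250,800 + $456,330 = $707,130
Costs: 40% of $707,130 = $282,852
Award plus costs: $707,130 + $282,852 = $989,982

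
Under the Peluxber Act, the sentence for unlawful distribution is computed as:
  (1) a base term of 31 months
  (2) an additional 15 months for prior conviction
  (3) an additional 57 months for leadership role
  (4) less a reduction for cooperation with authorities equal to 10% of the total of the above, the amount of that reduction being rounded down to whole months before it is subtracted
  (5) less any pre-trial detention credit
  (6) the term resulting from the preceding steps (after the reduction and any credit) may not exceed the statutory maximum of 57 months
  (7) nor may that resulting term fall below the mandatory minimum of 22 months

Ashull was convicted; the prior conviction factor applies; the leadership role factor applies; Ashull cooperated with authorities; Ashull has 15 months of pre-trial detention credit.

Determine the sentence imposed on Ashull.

Prior conviction enhancement: +15 months
Leadership role enhancement: +57 months
Adjusted term: 31 months + 15 months + 57 months = 103 months
Cooperation with authorities reduction: 10% of 103 months = 10 months (rounded down)
After reduction: 103 − 10 = 93 months
Less pre-trial detention credit: 93 months − 15 months = 78 months
Cap at 57 months: 78 months exceeds the cap → 57 months
Minimum 22 months: 57 months meets the minimum, no increase.

57 months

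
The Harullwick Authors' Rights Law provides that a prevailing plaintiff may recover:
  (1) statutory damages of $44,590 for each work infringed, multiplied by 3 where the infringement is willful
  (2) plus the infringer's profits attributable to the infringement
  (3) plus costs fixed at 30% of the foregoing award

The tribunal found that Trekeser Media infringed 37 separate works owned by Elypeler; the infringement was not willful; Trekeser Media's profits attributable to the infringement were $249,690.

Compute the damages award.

$2,469,376

Statutory damages: 37 × $44,590 = $1,649,830
Infringement not willful: no ×3 enhancement.
Combined award: $1,649,830 + $249,690 = $1,899,520
Costs: 30% of $1,899,520 = $569,856
Award plus costs: $1,899,520 + $569,856 = $2,469,376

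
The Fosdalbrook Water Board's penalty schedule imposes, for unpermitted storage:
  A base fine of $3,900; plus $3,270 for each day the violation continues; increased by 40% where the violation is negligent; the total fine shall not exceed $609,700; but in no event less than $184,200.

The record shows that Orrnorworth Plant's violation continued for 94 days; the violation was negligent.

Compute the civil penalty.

Per-day component: 94 × $3,270 = $307,380
Base plus per-day: $3,900 + $307,380 = $311,280
Enhancement: 40% of $311,280 = $124,512
Enhanced fine: $311,280 + $124,512 = $435,792
Cap at $609,700: $435,792 is within the cap, no reduction.
Minimum $184,200: $435,792 meets the minimum, no increase.

$435,792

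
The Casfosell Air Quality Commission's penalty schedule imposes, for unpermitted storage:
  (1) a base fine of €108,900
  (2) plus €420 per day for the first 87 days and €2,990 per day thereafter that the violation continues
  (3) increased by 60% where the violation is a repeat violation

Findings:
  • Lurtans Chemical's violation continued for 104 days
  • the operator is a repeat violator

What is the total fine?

First 87 days: 87 × €420 = €36,540
Remaining days: (104 − 87) × €2,990 = €50,830
Per-day component: €36,540 + €50,830 = €87,370
Base plus per-day: €108,900 + €87,370 = €196,270
Enhancement: 60% of €196,270 = €117,762
Enhanced fine: €196,270 + €117,762 = €314,032

€314,032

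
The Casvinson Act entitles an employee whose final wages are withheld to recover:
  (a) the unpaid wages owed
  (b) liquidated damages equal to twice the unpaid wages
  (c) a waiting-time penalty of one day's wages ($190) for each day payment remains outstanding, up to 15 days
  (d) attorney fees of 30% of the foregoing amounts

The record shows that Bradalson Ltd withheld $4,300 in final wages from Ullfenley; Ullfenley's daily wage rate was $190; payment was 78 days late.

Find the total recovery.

Total award: $20,475

Doubled: 2 × $4,300 = $8,600
Penalty days: min(78, 15) = 15
Waiting-time penalty: 15 × $190 = $2,850
Subtotal: $4,300 + $8,600 + $2,850 = $15,750
Attorney fees: 30% of $15,750 = $4,725
Total award: $15,750 + $4,725 = $20,475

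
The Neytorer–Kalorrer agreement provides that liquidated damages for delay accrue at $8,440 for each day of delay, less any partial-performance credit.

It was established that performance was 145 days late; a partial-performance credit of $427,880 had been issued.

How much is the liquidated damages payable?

Per-day damages: 145 × $8,440 = $1,223,800
Less partial-performance credit: $1,223,800 − $427,880 = $795,920

$795,920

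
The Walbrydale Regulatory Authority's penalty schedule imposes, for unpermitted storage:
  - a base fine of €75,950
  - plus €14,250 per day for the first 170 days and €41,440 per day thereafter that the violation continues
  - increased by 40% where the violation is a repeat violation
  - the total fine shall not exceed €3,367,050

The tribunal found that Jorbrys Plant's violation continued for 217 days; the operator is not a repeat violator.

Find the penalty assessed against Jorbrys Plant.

€3,367,050

First 170 days: 170 × €14,250 = €2,422,500
Remaining days: (217 − 170) × €41,440 = €1,947,680
Per-day component: €2,422,500 + €1,947,680 = €4,370,180
Base plus per-day: €75,950 + €4,370,180 = €4,446,130
The operator is not a repeat violator: no 40% increase.
Cap at €3,367,050: €4,446,130 exceeds the cap → €3,367,050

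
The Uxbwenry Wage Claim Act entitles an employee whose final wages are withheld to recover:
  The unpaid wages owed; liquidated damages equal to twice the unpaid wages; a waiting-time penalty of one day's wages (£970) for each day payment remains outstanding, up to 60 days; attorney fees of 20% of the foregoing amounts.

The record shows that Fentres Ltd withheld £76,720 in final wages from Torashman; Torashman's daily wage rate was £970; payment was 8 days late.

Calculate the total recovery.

£285,504

Doubled: 2 × £76,720 = £153,440
Penalty days: min(8, 60) = 8
Waiting-time penalty: 8 × £970 = £7,760
Subtotal: £76,720 + £153,440 + £7,760 = £237,920
Attorney fees: 20% of £237,920 = £47,584
Total award: £237,920 + £47,584 = £285,504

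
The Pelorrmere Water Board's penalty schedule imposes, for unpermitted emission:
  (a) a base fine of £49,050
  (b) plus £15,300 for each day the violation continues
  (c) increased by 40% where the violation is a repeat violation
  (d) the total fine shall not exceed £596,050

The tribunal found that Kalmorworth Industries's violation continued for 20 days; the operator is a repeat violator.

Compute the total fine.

£497,070

Per-day component: 20 × £15,300 = £306,000
Base plus per-day: £49,050 + £306,000 = £355,050
Enhancement: 40% of £355,050 = £142,020
Enhanced fine: £355,050 + £142,020 = £497,070
Cap at £596,050: £497,070 is within the cap, no reduction.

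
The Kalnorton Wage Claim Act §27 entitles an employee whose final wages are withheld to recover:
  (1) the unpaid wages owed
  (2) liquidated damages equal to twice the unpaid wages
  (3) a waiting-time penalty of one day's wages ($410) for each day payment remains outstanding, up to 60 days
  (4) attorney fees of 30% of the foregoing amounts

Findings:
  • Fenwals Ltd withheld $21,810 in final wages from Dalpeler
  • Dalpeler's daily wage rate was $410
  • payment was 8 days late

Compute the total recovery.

Doubled: 2 × $21,810 = $43,620
Penalty days: min(8, 60) = 8
Waiting-time penalty: 8 × $410 = $3,280
Subtotal: $21,810 + $43,620 + $3,280 = $68,710
Attorney fees: 30% of $68,710 = $20,613
Total award: $68,710 + $20,613 = $89,323

$89,323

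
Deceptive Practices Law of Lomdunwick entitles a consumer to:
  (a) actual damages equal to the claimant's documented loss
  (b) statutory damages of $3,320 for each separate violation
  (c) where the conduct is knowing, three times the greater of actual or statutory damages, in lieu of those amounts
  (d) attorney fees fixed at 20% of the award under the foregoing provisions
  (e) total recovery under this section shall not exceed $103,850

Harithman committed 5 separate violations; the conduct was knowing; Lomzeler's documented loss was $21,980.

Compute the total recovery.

Statutory damages: 5 × $3,320 = $16,600
Greater of actual damages ($21,980) or statutory damages ($16,600): $21,980
Trebled: 3 × $21,980 = $65,940
Attorney fees: 20% of $65,940 = $13,188
Total before cap: $65,940 + $13,188 = $79,128
Cap at $103,850: $79,128 is within the cap, no reduction.

$79,128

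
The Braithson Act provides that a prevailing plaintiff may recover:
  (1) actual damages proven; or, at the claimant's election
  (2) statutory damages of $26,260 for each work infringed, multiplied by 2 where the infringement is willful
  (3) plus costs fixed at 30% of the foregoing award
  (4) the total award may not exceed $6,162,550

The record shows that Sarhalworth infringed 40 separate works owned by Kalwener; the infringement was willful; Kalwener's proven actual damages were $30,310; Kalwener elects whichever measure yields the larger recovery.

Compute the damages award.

$2,731,040

Statutory damages: 40 × $26,260 = $1,050,400
Doubled: 2 × $1,050,400 = $2,100,800
Greater of actual damages ($30,310) or enhanced statutory damages ($2,100,800): $2,100,800
Costs: 30% of $2,100,800 = $630,240
Award plus costs: $2,100,800 + $630,240 = $2,731,040
Cap at $6,162,550: $2,731,040 is within the cap, no reduction.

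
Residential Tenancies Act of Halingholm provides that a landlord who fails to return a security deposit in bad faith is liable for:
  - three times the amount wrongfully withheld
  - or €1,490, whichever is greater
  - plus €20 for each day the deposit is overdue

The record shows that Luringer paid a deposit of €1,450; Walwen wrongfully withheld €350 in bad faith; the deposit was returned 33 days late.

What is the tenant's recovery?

Trebled: 3 × €350 = €1,050
Minimum €1,490: €1,050 is below the minimum → €1,490
Late-return penalty: 33 × €20 = €660
Damages plus late penalty: €1,490 + €660 = €2,150

€2,150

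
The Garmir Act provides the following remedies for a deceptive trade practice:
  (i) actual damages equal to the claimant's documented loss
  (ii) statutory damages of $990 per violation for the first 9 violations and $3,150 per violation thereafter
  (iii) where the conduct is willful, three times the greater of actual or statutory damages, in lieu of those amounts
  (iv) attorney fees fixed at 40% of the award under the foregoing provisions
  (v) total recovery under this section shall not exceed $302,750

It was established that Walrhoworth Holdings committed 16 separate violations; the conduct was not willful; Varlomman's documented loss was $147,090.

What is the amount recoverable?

First 9 violations: 9 × $990 = $8,910
Remaining violations: (16 − 9) × $3,150 = $22,050
Statutory damages: $8,910 + $22,050 = $30,960
Conduct not willful: the in-lieu enhancement does not apply.
Actual plus statutory damages: $147,090 + $30,960 = $178,050
Attorney fees: 40% of $178,050 = $71,220
Total before cap: $178,050 + $71,220 = $249,270
Cap at $302,750: $249,270 is within the cap, no reduction.

Total recovery: $249,270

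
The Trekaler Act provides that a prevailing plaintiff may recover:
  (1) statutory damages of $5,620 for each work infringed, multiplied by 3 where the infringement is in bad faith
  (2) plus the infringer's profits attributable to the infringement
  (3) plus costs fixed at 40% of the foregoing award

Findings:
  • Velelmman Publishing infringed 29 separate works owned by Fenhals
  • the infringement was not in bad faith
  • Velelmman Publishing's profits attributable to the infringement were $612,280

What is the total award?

$1,085,364

Statutory damages: 29 × $5,620 = $162,980
Infringement not in bad faith: no ×3 enhancement.
Combined award: $162,980 + $612,280 = $775,260
Costs: 40% of $775,260 = $310,104
Award plus costs: $775,260 + $310,104 = $1,085,364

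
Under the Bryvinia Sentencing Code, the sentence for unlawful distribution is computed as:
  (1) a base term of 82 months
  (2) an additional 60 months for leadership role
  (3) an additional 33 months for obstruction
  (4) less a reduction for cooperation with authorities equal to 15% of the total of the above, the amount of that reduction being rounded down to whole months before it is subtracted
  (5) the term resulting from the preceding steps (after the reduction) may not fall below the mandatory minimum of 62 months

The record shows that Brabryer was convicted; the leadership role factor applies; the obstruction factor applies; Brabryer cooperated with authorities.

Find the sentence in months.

149 months

Leadership role enhancement: +60 months
Obstruction enhancement: +33 months
Adjusted term: 82 months + 60 months + 33 months = 175 months
Cooperation with authorities reduction: 15% of 175 months = 26 months (rounded down)
After reduction: 175 − 26 = 149 months
Minimum 62 months: 149 months meets the minimum, no increase.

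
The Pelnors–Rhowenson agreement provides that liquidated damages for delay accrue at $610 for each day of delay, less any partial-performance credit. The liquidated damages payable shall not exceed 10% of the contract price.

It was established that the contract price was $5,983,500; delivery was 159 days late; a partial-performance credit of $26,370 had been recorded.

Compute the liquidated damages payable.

$70,620

Per-day damages: 159 × $610 = $96,990
Less partial-performance credit: $96,990 − $26,370 = $70,620
Cap: 10% of $5,983,500 = $598,350
Cap at $598,350: $70,620 is within the cap, no reduction.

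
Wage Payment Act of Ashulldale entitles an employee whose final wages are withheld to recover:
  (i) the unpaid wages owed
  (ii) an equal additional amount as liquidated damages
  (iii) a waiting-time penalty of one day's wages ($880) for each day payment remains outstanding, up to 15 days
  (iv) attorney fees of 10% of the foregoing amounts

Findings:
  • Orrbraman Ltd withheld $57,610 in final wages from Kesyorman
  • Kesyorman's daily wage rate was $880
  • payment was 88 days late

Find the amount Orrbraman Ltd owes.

Liquidated damages (equal amount): $57,610
Penalty days: min(88, 15) = 15
Waiting-time penalty: 15 × $880 = $13,200
Subtotal: $57,610 + $57,610 + $13,200 = $128,420
Attorney fees: 10% of $128,420 = $12,842
Total award: $128,420 + $12,842 = $141,262

Total award: $141,262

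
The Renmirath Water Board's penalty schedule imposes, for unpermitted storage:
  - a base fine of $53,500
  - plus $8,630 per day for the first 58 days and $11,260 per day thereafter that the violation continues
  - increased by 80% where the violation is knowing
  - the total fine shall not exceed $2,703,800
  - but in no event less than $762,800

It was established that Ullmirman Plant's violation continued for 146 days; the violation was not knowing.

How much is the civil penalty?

First 58 days: 58 × $8,630 = $500,540
Remaining days: (146 − 58) × $11,260 = $990,880
Per-day component: $500,540 + $990,880 = $1,491,420
Base plus per-day: $53,500 + $1,491,420 = $1,544,920
The violation was not knowing: no 80% increase.
Cap at $2,703,800: $1,544,920 is within the cap, no reduction.
Minimum $762,800: $1,544,920 meets the minimum, no increase.

$1,544,920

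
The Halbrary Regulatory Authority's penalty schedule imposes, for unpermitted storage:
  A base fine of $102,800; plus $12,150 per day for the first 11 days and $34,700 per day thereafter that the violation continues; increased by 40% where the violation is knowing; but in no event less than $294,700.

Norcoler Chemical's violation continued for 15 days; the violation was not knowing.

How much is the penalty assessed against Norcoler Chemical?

First 11 days: 11 × $12,150 = $133,650
Remaining days: (15 − 11) × $34,700 = $138,800
Per-day component: $133,650 + $138,800 = $272,450
Base plus per-day: $102,800 + $272,450 = $375,250
The violation was not knowing: no 40% increase.
Minimum $294,700: $375,250 meets the minimum, no increase.

Civil penalty: $375,250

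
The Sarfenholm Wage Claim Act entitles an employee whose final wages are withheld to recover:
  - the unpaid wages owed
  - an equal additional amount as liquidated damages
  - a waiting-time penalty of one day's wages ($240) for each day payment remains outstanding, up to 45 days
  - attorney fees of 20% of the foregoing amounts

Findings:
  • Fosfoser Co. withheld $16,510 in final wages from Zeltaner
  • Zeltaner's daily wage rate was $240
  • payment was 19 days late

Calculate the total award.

$45,096

Liquidated damages (equal amount): $16,510
Penalty days: min(19, 45) = 19
Waiting-time penalty: 19 × $240 = $4,560
Subtotal: $16,510 + $16,510 + $4,560 = $37,580
Attorney fees: 20% of $37,580 = $7,516
Total award: $37,580 + $7,516 = $45,096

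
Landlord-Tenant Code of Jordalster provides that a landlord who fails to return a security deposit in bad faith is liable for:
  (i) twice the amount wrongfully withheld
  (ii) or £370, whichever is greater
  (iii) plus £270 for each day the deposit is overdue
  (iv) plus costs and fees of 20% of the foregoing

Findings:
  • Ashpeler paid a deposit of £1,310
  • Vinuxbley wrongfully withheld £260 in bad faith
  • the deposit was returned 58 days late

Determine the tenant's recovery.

£19,416

Doubled: 2 × £260 = £520
Minimum £370: £520 meets the minimum, no increase.
Late-return penalty: 58 × £270 = £15,660
Damages plus late penalty: £520 + £15,660 = £16,180
Costs and fees: 20% of £16,180 = £3,236
Total recovery: £16,180 + £3,236 = £19,416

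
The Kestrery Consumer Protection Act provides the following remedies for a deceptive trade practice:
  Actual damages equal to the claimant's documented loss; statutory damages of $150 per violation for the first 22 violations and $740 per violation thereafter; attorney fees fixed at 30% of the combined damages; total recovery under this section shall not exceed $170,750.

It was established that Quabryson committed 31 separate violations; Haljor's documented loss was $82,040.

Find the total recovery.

First 22 violations: 22 × $150 = $3,300
Remaining violations: (31 − 22) × $740 = $6,660
Statutory damages: $3,300 + $6,660 = $9,960
Combined damages: $82,040 + $9,960 = $92,000
Attorney fees: 30% of $92,000 = $27,600
Total before cap: $92,000 + $27,600 = $119,600
Cap at $170,750: $119,600 is within the cap, no reduction.

Total recovery: $119,600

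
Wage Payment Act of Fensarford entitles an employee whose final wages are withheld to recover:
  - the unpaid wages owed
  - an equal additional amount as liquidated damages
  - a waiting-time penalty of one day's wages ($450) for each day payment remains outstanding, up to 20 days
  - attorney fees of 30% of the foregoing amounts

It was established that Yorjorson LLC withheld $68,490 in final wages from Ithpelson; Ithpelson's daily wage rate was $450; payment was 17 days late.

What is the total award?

Liquidated damages (equal amount): $68,490
Penalty days: min(17, 20) = 17
Waiting-time penalty: 17 × $450 = $7,650
Subtotal: $68,490 + $68,490 + $7,650 = $144,630
Attorney fees: 30% of $144,630 = $43,389
Total award: $144,630 + $43,389 = $188,019

$188,019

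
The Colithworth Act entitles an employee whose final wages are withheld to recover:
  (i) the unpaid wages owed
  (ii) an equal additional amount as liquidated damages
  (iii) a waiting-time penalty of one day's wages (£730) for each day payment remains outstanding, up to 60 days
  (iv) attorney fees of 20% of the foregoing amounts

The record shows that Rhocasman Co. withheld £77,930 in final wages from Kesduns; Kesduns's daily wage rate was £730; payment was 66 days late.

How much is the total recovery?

£239,592

Liquidated damages (equal amount): £77,930
Penalty days: min(66, 60) = 60
Waiting-time penalty: 60 × £730 = £43,800
Subtotal: £77,930 + £77,930 + £43,800 = £199,660
Attorney fees: 20% of £199,660 = £39,932
Total award: £199,660 + £39,932 = £239,592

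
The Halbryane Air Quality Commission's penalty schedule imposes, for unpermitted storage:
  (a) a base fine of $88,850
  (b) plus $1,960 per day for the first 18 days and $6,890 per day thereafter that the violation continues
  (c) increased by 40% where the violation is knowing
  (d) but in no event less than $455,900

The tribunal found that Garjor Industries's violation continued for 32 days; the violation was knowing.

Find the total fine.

First 18 days: 18 × $1,960 = $35,280
Remaining days: (32 − 18) × $6,890 = $96,460
Per-day component: $35,280 + $96,460 = $131,740
Base plus per-day: $88,850 + $131,740 = $220,590
Enhancement: 40% of $220,590 = $88,236
Enhanced fine: $220,590 + $88,236 = $308,826
Minimum $455,900: $308,826 is below the minimum → $455,900

$455,900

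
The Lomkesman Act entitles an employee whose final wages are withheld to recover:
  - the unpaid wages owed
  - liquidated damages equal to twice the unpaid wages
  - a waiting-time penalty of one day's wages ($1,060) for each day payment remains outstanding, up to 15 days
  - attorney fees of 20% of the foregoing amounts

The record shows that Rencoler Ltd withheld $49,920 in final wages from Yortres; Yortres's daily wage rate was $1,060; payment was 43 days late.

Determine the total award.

Doubled: 2 × $49,920 = $99,840
Penalty days: min(43, 15) = 15
Waiting-time penalty: 15 × $1,060 = $15,900
Subtotal: $49,920 + $99,840 + $15,900 = $165,660
Attorney fees: 20% of $165,660 = $33,132
Total award: $165,660 + $33,132 = $198,792

$198,792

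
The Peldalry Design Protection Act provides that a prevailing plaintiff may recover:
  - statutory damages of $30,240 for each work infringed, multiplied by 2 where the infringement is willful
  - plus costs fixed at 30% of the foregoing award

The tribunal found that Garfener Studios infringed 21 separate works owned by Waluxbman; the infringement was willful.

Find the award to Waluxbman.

$1,651,104

Statutory damages: 21 × $30,240 = $635,040
Doubled: 2 × $635,040 = $1,270,080
Costs: 30% of $1,270,080 = $381,024
Award plus costs: $1,270,080 + $381,024 = $1,651,104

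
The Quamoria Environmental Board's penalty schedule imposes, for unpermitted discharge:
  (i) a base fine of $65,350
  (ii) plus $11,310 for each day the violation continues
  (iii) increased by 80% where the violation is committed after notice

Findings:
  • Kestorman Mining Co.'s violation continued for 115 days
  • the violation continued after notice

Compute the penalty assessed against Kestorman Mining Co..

$2,458,800

Per-day component: 115 × $11,310 = $1,300,650
Base plus per-day: $65,350 + $1,300,650 = $1,366,000
Enhancement: 80% of $1,366,000 = $1,092,800
Enhanced fine: $1,366,000 + $1,092,800 = $2,458,800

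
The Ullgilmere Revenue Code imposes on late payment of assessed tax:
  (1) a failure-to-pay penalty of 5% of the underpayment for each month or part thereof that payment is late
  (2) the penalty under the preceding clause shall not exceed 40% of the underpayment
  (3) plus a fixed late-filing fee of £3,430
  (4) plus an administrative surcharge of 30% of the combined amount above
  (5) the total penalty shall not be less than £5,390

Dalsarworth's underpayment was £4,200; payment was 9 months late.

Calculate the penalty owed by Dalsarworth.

Accrued rate: 5% × 9 = 45%, capped at 40% → 40%
Failure-to-pay penalty: 40% of £4,200 = £1,680
Penalty before surcharge: £1,680 + £3,430 = £5,110
Administrative surcharge: 30% of £5,110 = £1,533
Total penalty: £5,110 + £1,533 = £6,643
Minimum £5,390: £6,643 meets the minimum, no increase.

£6,643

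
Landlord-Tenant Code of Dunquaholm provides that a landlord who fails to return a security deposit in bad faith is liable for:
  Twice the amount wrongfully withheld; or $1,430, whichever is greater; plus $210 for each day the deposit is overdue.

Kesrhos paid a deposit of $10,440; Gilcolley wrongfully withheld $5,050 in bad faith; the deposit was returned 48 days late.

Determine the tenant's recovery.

Doubled: 2 × $5,050 = $10,100
Minimum $1,430: $10,100 meets the minimum, no increase.
Late-return penalty: 48 × $210 = $10,080
Damages plus late penalty: $10,100 + $10,080 = $20,180

$20,180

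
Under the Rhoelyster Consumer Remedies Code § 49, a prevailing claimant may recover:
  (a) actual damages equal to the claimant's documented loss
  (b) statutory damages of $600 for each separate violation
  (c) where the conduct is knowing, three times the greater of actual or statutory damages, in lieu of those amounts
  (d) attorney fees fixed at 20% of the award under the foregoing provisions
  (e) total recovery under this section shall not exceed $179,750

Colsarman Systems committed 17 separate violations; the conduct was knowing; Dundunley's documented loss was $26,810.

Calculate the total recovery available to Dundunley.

Statutory damages: 17 × $600 = $10,200
Greater of actual damages ($26,810) or statutory damages ($10,200): $26,810
Trebled: 3 × $26,810 = $80,430
Attorney fees: 20% of $80,430 = $16,086
Total before cap: $80,430 + $16,086 = $96,516
Cap at $179,750: $96,516 is within the cap, no reduction.

$96,516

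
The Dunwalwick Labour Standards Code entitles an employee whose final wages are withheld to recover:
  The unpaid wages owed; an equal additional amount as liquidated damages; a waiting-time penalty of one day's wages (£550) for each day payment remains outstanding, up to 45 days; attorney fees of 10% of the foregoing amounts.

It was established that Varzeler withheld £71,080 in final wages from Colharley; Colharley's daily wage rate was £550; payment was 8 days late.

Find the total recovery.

£161,216

Liquidated damages (equal amount): £71,080
Penalty days: min(8, 45) = 8
Waiting-time penalty: 8 × £550 = £4,400
Subtotal: £71,080 + £71,080 + £4,400 = £146,560
Attorney fees: 10% of £146,560 = £14,656
Total award: £146,560 + £14,656 = £161,216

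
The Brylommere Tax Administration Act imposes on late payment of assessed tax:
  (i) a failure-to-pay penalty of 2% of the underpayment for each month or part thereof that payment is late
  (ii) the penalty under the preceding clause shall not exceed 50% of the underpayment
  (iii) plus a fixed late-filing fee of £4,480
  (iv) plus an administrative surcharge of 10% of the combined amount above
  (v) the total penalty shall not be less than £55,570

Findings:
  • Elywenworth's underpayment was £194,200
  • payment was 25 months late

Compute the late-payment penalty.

£111,738

Accrued rate: 2% × 25 = 50%, capped at 50% → 50%
Failure-to-pay penalty: 50% of £194,200 = £97,100
Penalty before surcharge: £97,100 + £4,480 = £101,580
Administrative surcharge: 10% of £101,580 = £10,158
Total penalty: £101,580 + £10,158 = £111,738
Minimum £55,570: £111,738 meets the minimum, no increase.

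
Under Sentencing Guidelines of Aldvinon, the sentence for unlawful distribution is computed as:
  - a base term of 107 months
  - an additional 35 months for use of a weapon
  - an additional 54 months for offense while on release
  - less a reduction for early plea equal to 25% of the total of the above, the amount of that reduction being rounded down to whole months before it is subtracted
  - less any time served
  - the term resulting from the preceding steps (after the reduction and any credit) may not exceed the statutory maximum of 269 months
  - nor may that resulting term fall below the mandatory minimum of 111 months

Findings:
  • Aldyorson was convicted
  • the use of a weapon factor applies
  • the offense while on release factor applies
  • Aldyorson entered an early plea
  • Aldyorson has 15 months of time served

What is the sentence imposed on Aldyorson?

132 months

Use of a weapon enhancement: +35 months
Offense while on release enhancement: +54 months
Adjusted term: 107 months + 35 months + 54 months = 196 months
Early plea reduction: 25% of 196 months = 49 months (rounded down)
After reduction: 196 − 49 = 147 months
Less time served: 147 months − 15 months = 132 months
Cap at 269 months: 132 months is within the cap, no reduction.
Minimum 111 months: 132 months meets the minimum, no increase.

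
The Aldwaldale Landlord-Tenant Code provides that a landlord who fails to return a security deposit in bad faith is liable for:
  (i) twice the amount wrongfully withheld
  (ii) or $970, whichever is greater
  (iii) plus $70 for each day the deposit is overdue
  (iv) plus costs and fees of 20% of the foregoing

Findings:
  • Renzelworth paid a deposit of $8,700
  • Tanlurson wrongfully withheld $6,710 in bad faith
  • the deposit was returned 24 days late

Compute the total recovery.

Doubled: 2 × $6,710 = $13,420
Minimum $970: $13,420 meets the minimum, no increase.
Late-return penalty: 24 × $70 = $1,680
Damages plus late penalty: $13,420 + $1,680 = $15,100
Costs and fees: 20% of $15,100 = $3,020
Total recovery: $15,100 + $3,020 = $18,120

Recovery: $18,120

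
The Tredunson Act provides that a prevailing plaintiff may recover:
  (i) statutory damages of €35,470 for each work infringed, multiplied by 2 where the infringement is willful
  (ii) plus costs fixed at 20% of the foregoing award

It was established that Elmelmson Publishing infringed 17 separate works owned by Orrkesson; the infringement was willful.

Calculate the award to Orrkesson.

€1,447,176

Statutory damages: 17 × €35,470 = €602,990
Doubled: 2 × €602,990 = €1,205,980
Costs: 20% of €1,205,980 = €241,196
Award plus costs: €1,205,980 + €241,196 = €1,447,176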